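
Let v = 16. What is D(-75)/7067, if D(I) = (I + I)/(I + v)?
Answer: 150/416953 ≈ 0.00035975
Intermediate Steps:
D(I) = 2*I/(16 + I) (D(I) = (I + I)/(I + 16) = (2*I)/(16 + I) = 2*I/(16 + I))
D(-75)/7067 = (2*(-75)/(16 - 75))/7067 = (2*(-75)/(-59))*(1/7067) = (2*(-75)*(-1/59))*(1/7067) = (150/59)*(1/7067) = 150/416953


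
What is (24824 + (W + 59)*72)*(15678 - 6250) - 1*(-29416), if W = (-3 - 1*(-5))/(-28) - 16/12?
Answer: 1912166600/7 ≈ 2.7317e+8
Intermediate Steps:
W = -59/42 (W = (-3 + 5)*(-1/28) - 16*1/12 = 2*(-1/28) - 4/3 = -1/14 - 4/3 = -59/42 ≈ -1.4048)
(24824 + (W + 59)*72)*(15678 - 6250) - 1*(-29416) = (24824 + (-59/42 + 59)*72)*(15678 - 6250) - 1*(-29416) = (24824 + (2419/42)*72)*9428 + 29416 = (24824 + 29028/7)*9428 + 29416 = (202796/7)*9428 + 29416 = 1911960688/7 + 29416 = 1912166600/7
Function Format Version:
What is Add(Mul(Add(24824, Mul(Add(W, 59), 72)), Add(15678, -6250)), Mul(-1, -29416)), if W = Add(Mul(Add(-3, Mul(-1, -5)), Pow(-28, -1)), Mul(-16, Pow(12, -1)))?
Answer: Rational(1912166600, 7) ≈ 2.7317e+8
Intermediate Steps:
W = Rational(-59, 42) (W = Add(Mul(Add(-3, 5), Rational(-1, 28)), Mul(-16, Rational(1, 12))) = Add(Mul(2, Rational(-1, 28)), Rational(-4, 3)) = Add(Rational(-1, 14), Rational(-4, 3)) = Rational(-59, 42) ≈ -1.4048)
Add(Mul(Add(24824, Mul(Add(W, 59), 72)), Add(15678, -6250)), Mul(-1, -29416)) = Add(Mul(Add(24824, Mul(Add(Rational(-59, 42), 59), 72)), Add(15678, -6250)), Mul(-1, -29416)) = Add(Mul(Add(24824, Mul(Rational(2419, 42), 72)), 9428), 29416) = Add(Mul(Add(24824, Rational(29028, 7)), 9428), 29416) = Add(Mul(Rational(202796, 7), 9428), 29416) = Add(Rational(1911960688, 7), 29416) = Rational(1912166600, 7)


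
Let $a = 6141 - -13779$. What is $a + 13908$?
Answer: $33828$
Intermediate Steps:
$a = 19920$ ($a = 6141 + 13779 = 19920$)
$a + 13908 = 19920 + 13908 = 33828$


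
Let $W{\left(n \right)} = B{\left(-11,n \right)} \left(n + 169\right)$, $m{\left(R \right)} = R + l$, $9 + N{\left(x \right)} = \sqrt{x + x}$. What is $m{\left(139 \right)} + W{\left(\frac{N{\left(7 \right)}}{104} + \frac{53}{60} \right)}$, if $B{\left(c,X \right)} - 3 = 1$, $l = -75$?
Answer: $\frac{289843}{390} + \frac{\sqrt{14}}{26} \approx 743.33$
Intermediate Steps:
$B{\left(c,X \right)} = 4$ ($B{\left(c,X \right)} = 3 + 1 = 4$)
$N{\left(x \right)} = -9 + \sqrt{2} \sqrt{x}$ ($N{\left(x \right)} = -9 + \sqrt{x + x} = -9 + \sqrt{2 x} = -9 + \sqrt{2} \sqrt{x}$)
$m{\left(R \right)} = -75 + R$ ($m{\left(R \right)} = R - 75 = -75 + R$)
$W{\left(n \right)} = 676 + 4 n$ ($W{\left(n \right)} = 4 \left(n + 169\right) = 4 \left(169 + n\right) = 676 + 4 n$)
$m{\left(139 \right)} + W{\left(\frac{N{\left(7 \right)}}{104} + \frac{53}{60} \right)} = \left(-75 + 139\right) + \left(676 + 4 \left(\frac{-9 + \sqrt{2} \sqrt{7}}{104} + \frac{53}{60}\right)\right) = 64 + \left(676 + 4 \left(\left(-9 + \sqrt{14}\right) \frac{1}{104} + 53 \cdot \frac{1}{60}\right)\right) = 64 + \left(676 + 4 \left(\left(- \frac{9}{104} + \frac{\sqrt{14}}{104}\right) + \frac{53}{60}\right)\right) = 64 + \left(676 + 4 \left(\frac{1243}{1560} + \frac{\sqrt{14}}{104}\right)\right) = 64 + \left(676 + \left(\frac{1243}{390} + \frac{\sqrt{14}}{26}\right)\right) = 64 + \left(\frac{264883}{390} + \frac{\sqrt{14}}{26}\right) = \frac{289843}{390} + \frac{\sqrt{14}}{26}$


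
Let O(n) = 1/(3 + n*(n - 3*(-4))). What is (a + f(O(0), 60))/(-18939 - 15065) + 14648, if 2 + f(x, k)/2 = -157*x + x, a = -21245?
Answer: 498111945/34004 ≈ 14649.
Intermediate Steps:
O(n) = 1/(3 + n*(12 + n)) (O(n) = 1/(3 + n*(n + 12)) = 1/(3 + n*(12 + n)))
f(x, k) = -4 - 312*x (f(x, k) = -4 + 2*(-157*x + x) = -4 + 2*(-156*x) = -4 - 312*x)
(a + f(O(0), 60))/(-18939 - 15065) + 14648 = (-21245 + (-4 - 312/(3 + 0**2 + 12*0)))/(-18939 - 15065) + 14648 = (-21245 + (-4 - 312/(3 + 0 + 0)))/(-34004) + 14648 = (-21245 + (-4 - 312/3))*(-1/34004) + 14648 = (-21245 + (-4 - 312*1/3))*(-1/34004) + 14648 = (-21245 + (-4 - 104))*(-1/34004) + 14648 = (-21245 - 108)*(-1/34004) + 14648 = -21353*(-1/34004) + 14648 = 21353/34004 + 14648 = 498111945/34004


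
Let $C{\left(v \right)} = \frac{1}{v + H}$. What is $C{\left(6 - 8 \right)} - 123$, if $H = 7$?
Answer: $- \frac{614}{5} \approx -122.8$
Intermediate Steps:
$C{\left(v \right)} = \frac{1}{7 + v}$ ($C{\left(v \right)} = \frac{1}{v + 7} = \frac{1}{7 + v}$)
$C{\left(6 - 8 \right)} - 123 = \frac{1}{7 + \left(6 - 8\right)} - 123 = \frac{1}{7 - 2} - 123 = \frac{1}{5} - 123 = - \frac{614}{5}$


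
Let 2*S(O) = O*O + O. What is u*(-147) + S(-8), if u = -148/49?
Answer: 472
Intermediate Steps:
S(O) = O/2 + O**2/2 (S(O) = (O*O + O)/2 = (O**2 + O)/2 = (O + O**2)/2 = O/2 + O**2/2)
u = -148/49 (u = -148*1/49 = -148/49 ≈ -3.0204)
u*(-147) + S(-8) = -148/49*(-147) + (1/2)*(-8)*(1 - 8) = 444 + (1/2)*(-8)*(-7) = 444 + 28 = 472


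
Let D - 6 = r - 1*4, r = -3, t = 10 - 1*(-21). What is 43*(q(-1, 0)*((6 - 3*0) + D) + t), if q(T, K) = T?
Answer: 1118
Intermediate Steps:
t = 31 (t = 10 + 21 = 31)
D = -1 (D = 6 + (-3 - 1*4) = 6 + (-3 - 4) = 6 - 7 = -1)
43*(q(-1, 0)*((6 - 3*0) + D) + t) = 43*(-((6 - 3*0) - 1) + 31) = 43*(-((6 + 0) - 1) + 31) = 43*(-(6 - 1) + 31) = 43*(-1*5 + 31) = 43*(-5 + 31) = 43*26 = 1118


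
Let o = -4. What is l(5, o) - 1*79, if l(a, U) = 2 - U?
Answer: -73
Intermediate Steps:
l(5, o) - 1*79 = (2 - 1*(-4)) - 1*79 = (2 + 4) - 79 = 6 - 79 = -73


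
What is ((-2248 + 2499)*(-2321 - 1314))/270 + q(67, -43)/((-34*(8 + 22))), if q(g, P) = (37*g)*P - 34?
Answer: -30061411/9180 ≈ -3274.7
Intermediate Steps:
q(g, P) = -34 + 37*P*g (q(g, P) = 37*P*g - 34 = -34 + 37*P*g)
((-2248 + 2499)*(-2321 - 1314))/270 + q(67, -43)/((-34*(8 + 22))) = ((-2248 + 2499)*(-2321 - 1314))/270 + (-34 + 37*(-43)*67)/((-34*(8 + 22))) = (251*(-3635))*(1/270) + (-34 - 106597)/((-34*30)) = -912385*1/270 - 106631/(-1020) = -182477/54 - 106631*(-1/1020) = -182477/54 + 106631/1020 = -30061411/9180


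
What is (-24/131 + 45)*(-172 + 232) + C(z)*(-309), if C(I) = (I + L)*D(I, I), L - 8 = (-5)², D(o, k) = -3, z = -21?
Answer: 1809504/131 ≈ 13813.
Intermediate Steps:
L = 33 (L = 8 + (-5)² = 8 + 25 = 33)
C(I) = -99 - 3*I (C(I) = (I + 33)*(-3) = (33 + I)*(-3) = -99 - 3*I)
(-24/131 + 45)*(-172 + 232) + C(z)*(-309) = (-24/131 + 45)*(-172 + 232) + (-99 - 3*(-21))*(-309) = (-24*1/131 + 45)*60 + (-99 + 63)*(-309) = (-24/131 + 45)*60 - 36*(-309) = (5871/131)*60 + 11124 = 352260/131 + 11124 = 1809504/131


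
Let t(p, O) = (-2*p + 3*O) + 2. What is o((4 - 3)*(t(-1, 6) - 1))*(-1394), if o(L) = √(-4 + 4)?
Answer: 0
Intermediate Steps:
t(p, O) = 2 - 2*p + 3*O
o(L) = 0 (o(L) = √0 = 0)
o((4 - 3)*(t(-1, 6) - 1))*(-1394) = 0*(-1394) = 0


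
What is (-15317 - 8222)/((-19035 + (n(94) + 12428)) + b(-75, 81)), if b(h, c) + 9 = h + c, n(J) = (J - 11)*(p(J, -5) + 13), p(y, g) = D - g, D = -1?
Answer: 23539/5199 ≈ 4.5276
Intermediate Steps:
p(y, g) = -1 - g
n(J) = -187 + 17*J (n(J) = (J - 11)*((-1 - 1*(-5)) + 13) = (-11 + J)*((-1 + 5) + 13) = (-11 + J)*(4 + 13) = (-11 + J)*17 = -187 + 17*J)
b(h, c) = -9 + c + h (b(h, c) = -9 + (h + c) = -9 + (c + h) = -9 + c + h)
(-15317 - 8222)/((-19035 + (n(94) + 12428)) + b(-75, 81)) = (-15317 - 8222)/((-19035 + ((-187 + 17*94) + 12428)) + (-9 + 81 - 75)) = -23539/((-19035 + ((-187 + 1598) + 12428)) - 3) = -23539/((-19035 + (1411 + 12428)) - 3) = -23539/((-19035 + 13839) - 3) = -23539/(-5196 - 3) = -23539/(-5199) = -23539*(-1/5199) = 23539/5199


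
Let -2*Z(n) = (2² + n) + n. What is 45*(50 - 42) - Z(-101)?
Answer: 261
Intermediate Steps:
Z(n) = -2 - n (Z(n) = -((2² + n) + n)/2 = -((4 + n) + n)/2 = -(4 + 2*n)/2 = -2 - n)
45*(50 - 42) - Z(-101) = 45*(50 - 42) - (-2 - 1*(-101)) = 45*8 - (-2 + 101) = 360 - 1*99 = 360 - 99 = 261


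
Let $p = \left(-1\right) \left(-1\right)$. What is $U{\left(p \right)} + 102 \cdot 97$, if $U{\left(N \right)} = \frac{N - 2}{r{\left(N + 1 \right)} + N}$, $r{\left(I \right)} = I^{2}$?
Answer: $\frac{49469}{5} \approx 9893.8$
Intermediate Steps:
$p = 1$
$U{\left(N \right)} = \frac{-2 + N}{N + \left(1 + N\right)^{2}}$ ($U{\left(N \right)} = \frac{N - 2}{\left(N + 1\right)^{2} + N} = \frac{-2 + N}{\left(1 + N\right)^{2} + N} = \frac{-2 + N}{N + \left(1 + N\right)^{2}}$)
$U{\left(p \right)} + 102 \cdot 97 = \frac{-2 + 1}{1 + \left(1 + 1\right)^{2}} + 102 \cdot 97 = \frac{1}{1 + 2^{2}} \left(-1\right) + 9894 = \frac{1}{1 + 4} \left(-1\right) + 9894 = \frac{1}{5} \left(-1\right) + 9894 = - \frac{1}{5} + 9894 = \frac{49469}{5}$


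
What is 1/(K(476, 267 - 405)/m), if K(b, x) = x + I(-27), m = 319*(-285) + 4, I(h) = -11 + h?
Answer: 90911/176 ≈ 516.54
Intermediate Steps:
m = -90911 (m = -90915 + 4 = -90911)
K(b, x) = -38 + x (K(b, x) = x + (-11 - 27) = x - 38 = -38 + x)
1/(K(476, 267 - 405)/m) = 1/((-38 + (267 - 405))/(-90911)) = 1/((-38 - 138)*(-1/90911)) = 1/(-176*(-1/90911)) = 1/(176/90911) = 90911/176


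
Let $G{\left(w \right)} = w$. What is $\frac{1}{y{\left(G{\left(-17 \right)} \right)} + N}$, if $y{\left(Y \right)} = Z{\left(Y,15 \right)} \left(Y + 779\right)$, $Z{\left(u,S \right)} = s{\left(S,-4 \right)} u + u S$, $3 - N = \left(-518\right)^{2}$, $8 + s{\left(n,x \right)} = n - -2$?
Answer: $- \frac{1}{579217} \approx -1.7265 \cdot 10^{-6}$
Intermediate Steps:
$s{\left(n,x \right)} = -6 + n$ ($s{\left(n,x \right)} = -8 + \left(n - -2\right) = -8 + \left(n + 2\right) = -8 + \left(2 + n\right) = -6 + n$)
$N = -268321$ ($N = 3 - \left(-518\right)^{2} = 3 - 268324 = -268321$)
$Z{\left(u,S \right)} = S u + u \left(-6 + S\right)$ ($Z{\left(u,S \right)} = \left(-6 + S\right) u + u S = u \left(-6 + S\right) + S u = S u + u \left(-6 + S\right)$)
$y{\left(Y \right)} = 24 Y \left(779 + Y\right)$ ($y{\left(Y \right)} = 2 Y \left(-3 + 15\right) \left(Y + 779\right) = 2 Y 12 \left(779 + Y\right) = 24 Y \left(779 + Y\right)$)
$\frac{1}{y{\left(G{\left(-17 \right)} \right)} + N} = \frac{1}{24 \left(-17\right) \left(779 - 17\right) - 268321} = \frac{1}{24 \left(-17\right) 762 - 268321} = \frac{1}{-310896 - 268321} = \frac{1}{-579217} = - \frac{1}{579217}$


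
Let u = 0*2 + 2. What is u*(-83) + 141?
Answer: -25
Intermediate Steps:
u = 2 (u = 0 + 2 = 2)
u*(-83) + 141 = 2*(-83) + 141 = -166 + 141 = -25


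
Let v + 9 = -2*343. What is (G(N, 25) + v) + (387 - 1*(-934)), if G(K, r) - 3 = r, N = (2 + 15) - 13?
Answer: 654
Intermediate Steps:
N = 4 (N = 17 - 13 = 4)
G(K, r) = 3 + r
v = -695 (v = -9 - 2*343 = -9 - 686 = -695)
(G(N, 25) + v) + (387 - 1*(-934)) = ((3 + 25) - 695) + (387 - 1*(-934)) = (28 - 695) + (387 + 934) = -667 + 1321 = 654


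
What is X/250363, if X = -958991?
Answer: -958991/250363 ≈ -3.8304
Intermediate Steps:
X/250363 = -958991/250363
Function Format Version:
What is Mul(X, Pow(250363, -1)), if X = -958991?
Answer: Rational(-958991, 250363) ≈ -3.8304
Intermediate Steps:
Mul(X, Pow(250363, -1)) = Mul(-958991, Pow(250363, -1)) = Mul(-958991, Rational(1, 250363)) = Rational(-958991, 250363)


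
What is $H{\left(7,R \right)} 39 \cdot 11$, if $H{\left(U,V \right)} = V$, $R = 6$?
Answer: $2574$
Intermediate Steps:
$H{\left(7,R \right)} 39 \cdot 11 = 6 \cdot 39 \cdot 11 = 234 \cdot 11 = 2574$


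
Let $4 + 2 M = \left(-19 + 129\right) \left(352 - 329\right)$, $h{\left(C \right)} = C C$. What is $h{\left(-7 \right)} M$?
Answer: $61887$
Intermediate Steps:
$h{\left(C \right)} = C^{2}$
$M = 1263$ ($M = -2 + \frac{\left(-19 + 129\right) \left(352 - 329\right)}{2} = -2 + \frac{110 \cdot 23}{2} = -2 + \frac{1}{2} \cdot 2530 = -2 + 1265 = 1263$)
$h{\left(-7 \right)} M = \left(-7\right)^{2} \cdot 1263 = 49 \cdot 1263 = 61887$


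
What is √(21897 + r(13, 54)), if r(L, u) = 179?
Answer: 2*√5519 ≈ 148.58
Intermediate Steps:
√(21897 + r(13, 54)) = √(21897 + 179) = √22076 = 2*√5519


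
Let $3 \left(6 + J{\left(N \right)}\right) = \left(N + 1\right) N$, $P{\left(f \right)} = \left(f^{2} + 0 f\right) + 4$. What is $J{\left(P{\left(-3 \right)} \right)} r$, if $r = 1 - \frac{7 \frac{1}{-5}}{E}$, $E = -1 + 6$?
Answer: $\frac{5248}{75} \approx 69.973$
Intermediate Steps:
$E = 5$
$P{\left(f \right)} = 4 + f^{2}$ ($P{\left(f \right)} = \left(f^{2} + 0\right) + 4 = f^{2} + 4 = 4 + f^{2}$)
$J{\left(N \right)} = -6 + \frac{N \left(1 + N\right)}{3}$ ($J{\left(N \right)} = -6 + \frac{\left(N + 1\right) N}{3} = -6 + \frac{\left(1 + N\right) N}{3} = -6 + \frac{N \left(1 + N\right)}{3}$)
$r = \frac{32}{25}$ ($r = 1 - \frac{7 \frac{1}{-5}}{5} = 1 - 7 \left(- \frac{1}{5}\right) \frac{1}{5} = 1 - \left(- \frac{7}{5}\right) \frac{1}{5} = 1 - - \frac{7}{25} = 1 + \frac{7}{25} = \frac{32}{25} \approx 1.28$)
$J{\left(P{\left(-3 \right)} \right)} r = \left(-6 + \frac{4 + \left(-3\right)^{2}}{3} + \frac{\left(4 + \left(-3\right)^{2}\right)^{2}}{3}\right) \frac{32}{25} = \left(-6 + \frac{4 + 9}{3} + \frac{\left(4 + 9\right)^{2}}{3}\right) \frac{32}{25} = \left(-6 + \frac{1}{3} \cdot 13 + \frac{13^{2}}{3}\right) \frac{32}{25} = \left(-6 + \frac{13}{3} + \frac{1}{3} \cdot 169\right) \frac{32}{25} = \left(-6 + \frac{13}{3} + \frac{169}{3}\right) \frac{32}{25} = \frac{164}{3} \cdot \frac{32}{25} = \frac{5248}{75}$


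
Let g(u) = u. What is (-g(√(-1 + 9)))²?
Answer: 8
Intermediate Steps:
(-g(√(-1 + 9)))² = (-√(-1 + 9))² = (-√8)² = (-2*√2)² = 8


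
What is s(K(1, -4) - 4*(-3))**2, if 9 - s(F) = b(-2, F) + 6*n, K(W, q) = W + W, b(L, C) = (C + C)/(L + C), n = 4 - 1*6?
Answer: 3136/9 ≈ 348.44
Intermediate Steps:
n = -2 (n = 4 - 6 = -2)
b(L, C) = 2*C/(C + L) (b(L, C) = (2*C)/(C + L) = 2*C/(C + L))
K(W, q) = 2*W
s(F) = 21 - 2*F/(-2 + F) (s(F) = 9 - (2*F/(F - 2) + 6*(-2)) = 9 - (2*F/(-2 + F) - 12) = 9 - (-12 + 2*F/(-2 + F)) = 9 + (12 - 2*F/(-2 + F)) = 21 - 2*F/(-2 + F))
s(K(1, -4) - 4*(-3))**2 = ((-42 + 19*(2*1 - 4*(-3)))/(-2 + (2*1 - 4*(-3))))**2 = ((-42 + 19*(2 + 12))/(-2 + (2 + 12)))**2 = ((-42 + 19*14)/(-2 + 14))**2 = ((-42 + 266)/12)**2 = ((1/12)*224)**2 = (56/3)**2 = 3136/9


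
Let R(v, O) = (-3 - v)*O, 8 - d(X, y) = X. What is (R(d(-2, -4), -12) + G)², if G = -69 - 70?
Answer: 289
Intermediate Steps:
d(X, y) = 8 - X
R(v, O) = O*(-3 - v)
G = -139
(R(d(-2, -4), -12) + G)² = (-1*(-12)*(3 + (8 - 1*(-2))) - 139)² = (-1*(-12)*(3 + (8 + 2)) - 139)² = (-1*(-12)*(3 + 10) - 139)² = (-1*(-12)*13 - 139)² = (156 - 139)² = 17² = 289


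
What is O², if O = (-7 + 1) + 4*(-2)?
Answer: 196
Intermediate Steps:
O = -14 (O = -6 - 8 = -14)
O² = (-14)² = 196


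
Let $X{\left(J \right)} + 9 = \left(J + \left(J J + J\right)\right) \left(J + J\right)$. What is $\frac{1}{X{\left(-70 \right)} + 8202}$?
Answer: $- \frac{1}{658207} \approx -1.5193 \cdot 10^{-6}$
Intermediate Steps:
$X{\left(J \right)} = -9 + 2 J \left(J^{2} + 2 J\right)$ ($X{\left(J \right)} = -9 + \left(J + \left(J J + J\right)\right) \left(J + J\right) = -9 + \left(J + \left(J^{2} + J\right)\right) 2 J = -9 + \left(J + \left(J + J^{2}\right)\right) 2 J = -9 + \left(J^{2} + 2 J\right) 2 J = -9 + 2 J \left(J^{2} + 2 J\right)$)
$\frac{1}{X{\left(-70 \right)} + 8202} = \frac{1}{\left(-9 + 2 \left(-70\right)^{3} + 4 \left(-70\right)^{2}\right) + 8202} = \frac{1}{\left(-9 + 2 \left(-343000\right) + 4 \cdot 4900\right) + 8202} = \frac{1}{\left(-9 - 686000 + 19600\right) + 8202} = \frac{1}{-666409 + 8202} = \frac{1}{-658207} = - \frac{1}{658207}$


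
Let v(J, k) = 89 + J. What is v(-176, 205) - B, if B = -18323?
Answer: 18236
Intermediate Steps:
v(-176, 205) - B = (89 - 176) - 1*(-18323) = -87 + 18323 = 18236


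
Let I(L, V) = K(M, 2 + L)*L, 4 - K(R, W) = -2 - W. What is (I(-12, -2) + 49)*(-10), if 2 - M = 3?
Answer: -970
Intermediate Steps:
M = -1 (M = 2 - 1*3 = 2 - 3 = -1)
K(R, W) = 6 + W (K(R, W) = 4 - (-2 - W) = 4 + (2 + W) = 6 + W)
I(L, V) = L*(8 + L) (I(L, V) = (6 + (2 + L))*L = (8 + L)*L = L*(8 + L))
(I(-12, -2) + 49)*(-10) = (-12*(8 - 12) + 49)*(-10) = (-12*(-4) + 49)*(-10) = (48 + 49)*(-10) = 97*(-10) = -970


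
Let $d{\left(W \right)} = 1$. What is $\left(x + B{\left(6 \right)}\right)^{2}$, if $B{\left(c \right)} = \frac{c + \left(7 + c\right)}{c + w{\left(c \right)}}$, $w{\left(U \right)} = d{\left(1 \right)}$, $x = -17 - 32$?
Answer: $\frac{104976}{49} \approx 2142.4$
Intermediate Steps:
$x = -49$
$w{\left(U \right)} = 1$
$B{\left(c \right)} = \frac{7 + 2 c}{1 + c}$ ($B{\left(c \right)} = \frac{c + \left(7 + c\right)}{c + 1} = \frac{7 + 2 c}{1 + c}$)
$\left(x + B{\left(6 \right)}\right)^{2} = \left(-49 + \frac{7 + 2 \cdot 6}{1 + 6}\right)^{2} = \left(-49 + \frac{7 + 12}{7}\right)^{2} = \left(-49 + \frac{1}{7} \cdot 19\right)^{2} = \left(-49 + \frac{19}{7}\right)^{2} = \left(- \frac{324}{7}\right)^{2} = \frac{104976}{49}$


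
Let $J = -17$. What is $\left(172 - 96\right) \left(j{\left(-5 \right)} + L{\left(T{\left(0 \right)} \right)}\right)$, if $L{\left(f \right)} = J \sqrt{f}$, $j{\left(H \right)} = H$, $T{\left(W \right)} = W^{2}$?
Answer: $-380$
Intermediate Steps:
$L{\left(f \right)} = - 17 \sqrt{f}$
$\left(172 - 96\right) \left(j{\left(-5 \right)} + L{\left(T{\left(0 \right)} \right)}\right) = \left(172 - 96\right) \left(-5 - 17 \sqrt{0^{2}}\right) = 76 \left(-5 - 17 \sqrt{0}\right) = 76 \left(-5 - 0\right) = 76 \left(-5 + 0\right) = 76 \left(-5\right) = -380$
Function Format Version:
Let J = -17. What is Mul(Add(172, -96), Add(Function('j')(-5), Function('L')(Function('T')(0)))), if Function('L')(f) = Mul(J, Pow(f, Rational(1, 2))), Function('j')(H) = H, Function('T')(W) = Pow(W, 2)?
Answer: -380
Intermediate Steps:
Function('L')(f) = Mul(-17, Pow(f, Rational(1, 2)))
Mul(Add(172, -96), Add(Function('j')(-5), Function('L')(Function('T')(0)))) = Mul(Add(172, -96), Add(-5, Mul(-17, Pow(Pow(0, 2), Rational(1, 2))))) = Mul(76, Add(-5, Mul(-17, Pow(0, Rational(1, 2))))) = Mul(76, Add(-5, Mul(-17, 0))) = Mul(76, Add(-5, 0)) = Mul(76, -5) = -380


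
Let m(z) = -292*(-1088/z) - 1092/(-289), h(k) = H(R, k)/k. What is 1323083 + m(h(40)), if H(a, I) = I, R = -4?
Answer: 474186223/289 ≈ 1.6408e+6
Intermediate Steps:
h(k) = 1 (h(k) = k/k = 1)
m(z) = 1092/289 + 317696/z (m(z) = -292*(-1088/z) - 1092*(-1/289) = -292*(-1088/z) + 1092/289 = -(-317696)/z + 1092/289 = 317696/z + 1092/289 = 1092/289 + 317696/z)
1323083 + m(h(40)) = 1323083 + (1092/289 + 317696/1) = 1323083 + (1092/289 + 317696*1) = 1323083 + (1092/289 + 317696) = 1323083 + 91815236/289 = 474186223/289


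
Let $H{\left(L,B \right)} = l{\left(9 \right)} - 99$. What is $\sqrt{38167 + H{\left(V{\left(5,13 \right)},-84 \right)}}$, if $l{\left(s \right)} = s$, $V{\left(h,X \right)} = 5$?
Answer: $\sqrt{38077} \approx 195.13$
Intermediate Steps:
$H{\left(L,B \right)} = -90$ ($H{\left(L,B \right)} = 9 - 99 = -90$)
$\sqrt{38167 + H{\left(V{\left(5,13 \right)},-84 \right)}} = \sqrt{38167 - 90} = \sqrt{38077}$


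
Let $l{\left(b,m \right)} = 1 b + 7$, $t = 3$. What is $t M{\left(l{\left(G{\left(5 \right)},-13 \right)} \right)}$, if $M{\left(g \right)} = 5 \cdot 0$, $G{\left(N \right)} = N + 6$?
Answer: $0$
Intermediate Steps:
$G{\left(N \right)} = 6 + N$
$l{\left(b,m \right)} = 7 + b$ ($l{\left(b,m \right)} = b + 7 = 7 + b$)
$M{\left(g \right)} = 0$
$t M{\left(l{\left(G{\left(5 \right)},-13 \right)} \right)} = 3 \cdot 0 = 0$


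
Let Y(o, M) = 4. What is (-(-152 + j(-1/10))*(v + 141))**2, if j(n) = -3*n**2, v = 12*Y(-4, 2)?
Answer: 8256237916689/10000 ≈ 8.2562e+8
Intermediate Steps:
v = 48 (v = 12*4 = 48)
(-(-152 + j(-1/10))*(v + 141))**2 = (-(-152 - 3*(-1/10)**2)*(48 + 141))**2 = (-(-152 - 3*(-1*1/10)**2)*189)**2 = (-(-152 - 3*(-1/10)**2)*189)**2 = (-(-152 - 3*1/100)*189)**2 = (-(-152 - 3/100)*189)**2 = (-(-15203)*189/100)**2 = (-1*(-2873367/100))**2 = (2873367/100)**2 = 8256237916689/10000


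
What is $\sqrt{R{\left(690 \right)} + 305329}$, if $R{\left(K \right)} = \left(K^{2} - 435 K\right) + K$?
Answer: $\sqrt{481969} \approx 694.24$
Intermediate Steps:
$R{\left(K \right)} = K^{2} - 434 K$
$\sqrt{R{\left(690 \right)} + 305329} = \sqrt{690 \left(-434 + 690\right) + 305329} = \sqrt{690 \cdot 256 + 305329} = \sqrt{176640 + 305329} = \sqrt{481969}$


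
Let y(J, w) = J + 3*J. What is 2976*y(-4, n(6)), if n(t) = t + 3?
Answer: -47616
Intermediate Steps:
n(t) = 3 + t
y(J, w) = 4*J
2976*y(-4, n(6)) = 2976*(4*(-4)) = 2976*(-16) = -47616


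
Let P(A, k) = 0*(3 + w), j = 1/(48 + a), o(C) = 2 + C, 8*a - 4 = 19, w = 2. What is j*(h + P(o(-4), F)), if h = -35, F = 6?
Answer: -280/407 ≈ -0.68796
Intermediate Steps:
a = 23/8 (a = ½ + (⅛)*19 = ½ + 19/8 = 23/8 ≈ 2.8750)
j = 8/407 (j = 1/(48 + 23/8) = 1/(407/8) = 8/407 ≈ 0.019656)
P(A, k) = 0 (P(A, k) = 0*(3 + 2) = 0*5 = 0)
j*(h + P(o(-4), F)) = 8*(-35 + 0)/407 = (8/407)*(-35) = -280/407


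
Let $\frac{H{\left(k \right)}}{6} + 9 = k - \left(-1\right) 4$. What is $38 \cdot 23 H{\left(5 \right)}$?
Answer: $0$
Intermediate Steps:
$H{\left(k \right)} = -30 + 6 k$ ($H{\left(k \right)} = -54 + 6 \left(k - \left(-1\right) 4\right) = -54 + 6 \left(k - -4\right) = -54 + 6 \left(k + 4\right) = -54 + 6 \left(4 + k\right) = -54 + \left(24 + 6 k\right) = -30 + 6 k$)
$38 \cdot 23 H{\left(5 \right)} = 38 \cdot 23 \left(-30 + 6 \cdot 5\right) = 874 \left(-30 + 30\right) = 874 \cdot 0 = 0$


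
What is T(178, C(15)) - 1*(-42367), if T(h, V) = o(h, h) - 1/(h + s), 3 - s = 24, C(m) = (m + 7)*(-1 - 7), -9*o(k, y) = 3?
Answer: 19954697/471 ≈ 42367.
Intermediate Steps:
o(k, y) = -1/3 (o(k, y) = -1/9*3 = -1/3)
C(m) = -56 - 8*m (C(m) = (7 + m)*(-8) = -56 - 8*m)
s = -21 (s = 3 - 1*24 = 3 - 24 = -21)
T(h, V) = -1/3 - 1/(-21 + h) (T(h, V) = -1/3 - 1/(h - 21) = -1/3 - 1/(-21 + h))
T(178, C(15)) - 1*(-42367) = (18 - 1*178)/(3*(-21 + 178)) - 1*(-42367) = (1/3)*(18 - 178)/157 + 42367 = (1/3)*(1/157)*(-160) + 42367 = -160/471 + 42367 = 19954697/471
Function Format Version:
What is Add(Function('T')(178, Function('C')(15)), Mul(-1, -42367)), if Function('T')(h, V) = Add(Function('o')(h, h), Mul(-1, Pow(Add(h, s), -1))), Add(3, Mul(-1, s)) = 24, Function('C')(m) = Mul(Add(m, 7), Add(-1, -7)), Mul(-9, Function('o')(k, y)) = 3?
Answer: Rational(19954697, 471) ≈ 42367.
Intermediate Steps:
Function('o')(k, y) = Rational(-1, 3) (Function('o')(k, y) = Mul(Rational(-1, 9), 3) = Rational(-1, 3))
Function('C')(m) = Add(-56, Mul(-8, m)) (Function('C')(m) = Mul(Add(7, m), -8) = Add(-56, Mul(-8, m)))
s = -21 (s = Add(3, Mul(-1, 24)) = Add(3, -24) = -21)
Function('T')(h, V) = Add(Rational(-1, 3), Mul(-1, Pow(Add(-21, h), -1))) (Function('T')(h, V) = Add(Rational(-1, 3), Mul(-1, Pow(Add(h, -21), -1))) = Add(Rational(-1, 3), Mul(-1, Pow(Add(-21, h), -1))))
Add(Function('T')(178, Function('C')(15)), Mul(-1, -42367)) = Add(Mul(Rational(1, 3), Pow(Add(-21, 178), -1), Add(18, Mul(-1, 178))), Mul(-1, -42367)) = Add(Mul(Rational(1, 3), Pow(157, -1), Add(18, -178)), 42367) = Add(Mul(Rational(1, 3), Rational(1, 157), -160), 42367) = Add(Rational(-160, 471), 42367) = Rational(19954697, 471)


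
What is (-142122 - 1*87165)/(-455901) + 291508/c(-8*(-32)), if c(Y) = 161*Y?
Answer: 1694631925/223695424 ≈ 7.5756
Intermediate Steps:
(-142122 - 1*87165)/(-455901) + 291508/c(-8*(-32)) = (-142122 - 1*87165)/(-455901) + 291508/((161*(-8*(-32)))) = (-142122 - 87165)*(-1/455901) + 291508/((161*256)) = -229287*(-1/455901) + 291508/41216 = 76429/151967 + 291508*(1/41216) = 76429/151967 + 10411/1472 = 1694631925/223695424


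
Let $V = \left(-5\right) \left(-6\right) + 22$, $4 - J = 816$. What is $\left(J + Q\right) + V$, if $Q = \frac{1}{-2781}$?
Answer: $- \frac{2113561}{2781} \approx -760.0$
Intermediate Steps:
$J = -812$ ($J = 4 - 816 = -812$)
$V = 52$ ($V = 30 + 22 = 52$)
$Q = - \frac{1}{2781} \approx -0.00035958$
$\left(J + Q\right) + V = \left(-812 - \frac{1}{2781}\right) + 52 = - \frac{2258173}{2781} + 52 = - \frac{2113561}{2781}$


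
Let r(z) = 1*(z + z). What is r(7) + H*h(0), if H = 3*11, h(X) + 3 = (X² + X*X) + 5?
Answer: 80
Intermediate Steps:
r(z) = 2*z (r(z) = 1*(2*z) = 2*z)
h(X) = 2 + 2*X² (h(X) = -3 + ((X² + X*X) + 5) = -3 + ((X² + X²) + 5) = -3 + (2*X² + 5) = -3 + (5 + 2*X²) = 2 + 2*X²)
H = 33
r(7) + H*h(0) = 2*7 + 33*(2 + 2*0²) = 14 + 33*(2 + 2*0) = 14 + 33*(2 + 0) = 14 + 33*2 = 14 + 66 = 80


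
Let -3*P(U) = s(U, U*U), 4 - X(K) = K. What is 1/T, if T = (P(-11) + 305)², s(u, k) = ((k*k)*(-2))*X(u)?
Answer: 1/21525291225 ≈ 4.6457e-11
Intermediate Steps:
X(K) = 4 - K
s(u, k) = -2*k²*(4 - u) (s(u, k) = ((k*k)*(-2))*(4 - u) = (k²*(-2))*(4 - u) = (-2*k²)*(4 - u) = -2*k²*(4 - u))
P(U) = -2*U⁴*(-4 + U)/3 (P(U) = -2*(U*U)²*(-4 + U)/3 = -2*(U²)²*(-4 + U)/3 = -2*U⁴*(-4 + U)/3)
T = 21525291225 (T = ((⅔)*(-11)⁴*(4 - 1*(-11)) + 305)² = ((⅔)*14641*(4 + 11) + 305)² = ((⅔)*14641*15 + 305)² = (146410 + 305)² = 146715² = 21525291225)
1/T = 1/21525291225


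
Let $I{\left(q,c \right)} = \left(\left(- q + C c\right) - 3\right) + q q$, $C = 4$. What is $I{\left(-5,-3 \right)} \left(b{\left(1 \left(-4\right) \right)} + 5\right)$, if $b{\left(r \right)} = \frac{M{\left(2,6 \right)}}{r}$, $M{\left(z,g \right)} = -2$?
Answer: $\frac{165}{2} \approx 82.5$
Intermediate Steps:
$I{\left(q,c \right)} = -3 + q^{2} - q + 4 c$ ($I{\left(q,c \right)} = \left(\left(- q + 4 c\right) - 3\right) + q q = \left(-3 - q + 4 c\right) + q^{2} = -3 + q^{2} - q + 4 c$)
$b{\left(r \right)} = - \frac{2}{r}$
$I{\left(-5,-3 \right)} \left(b{\left(1 \left(-4\right) \right)} + 5\right) = \left(-3 + \left(-5\right)^{2} - -5 + 4 \left(-3\right)\right) \left(- \frac{2}{1 \left(-4\right)} + 5\right) = \left(-3 + 25 + 5 - 12\right) \left(- \frac{2}{-4} + 5\right) = 15 \left(\left(-2\right) \left(- \frac{1}{4}\right) + 5\right) = 15 \left(\frac{1}{2} + 5\right) = 15 \cdot \frac{11}{2} = \frac{165}{2}$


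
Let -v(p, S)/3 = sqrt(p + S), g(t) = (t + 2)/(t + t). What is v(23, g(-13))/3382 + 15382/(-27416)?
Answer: -7691/13708 - 3*sqrt(15834)/87932 ≈ -0.56535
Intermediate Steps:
g(t) = (2 + t)/(2*t) (g(t) = (2 + t)/((2*t)) = (2 + t)*(1/(2*t)) = (2 + t)/(2*t))
v(p, S) = -3*sqrt(S + p) (v(p, S) = -3*sqrt(p + S) = -3*sqrt(S + p))
v(23, g(-13))/3382 + 15382/(-27416) = -3*sqrt((1/2)*(2 - 13)/(-13) + 23)/3382 + 15382/(-27416) = -3*sqrt((1/2)*(-1/13)*(-11) + 23)*(1/3382) + 15382*(-1/27416) = -3*sqrt(11/26 + 23)*(1/3382) - 7691/13708 = -3*sqrt(15834)/26*(1/3382) - 7691/13708 = -3*sqrt(15834)/87932 - 7691/13708 = -7691/13708 - 3*sqrt(15834)/87932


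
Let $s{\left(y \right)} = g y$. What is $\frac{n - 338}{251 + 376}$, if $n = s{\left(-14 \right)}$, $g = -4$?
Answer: $- \frac{94}{209} \approx -0.44976$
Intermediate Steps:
$s{\left(y \right)} = - 4 y$
$n = 56$ ($n = \left(-4\right) \left(-14\right) = 56$)
$\frac{n - 338}{251 + 376} = \frac{56 - 338}{251 + 376} = - \frac{282}{627} = \left(-282\right) \frac{1}{627} = - \frac{94}{209}$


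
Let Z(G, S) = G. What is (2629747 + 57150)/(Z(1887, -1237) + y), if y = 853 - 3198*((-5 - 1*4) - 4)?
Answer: 2686897/44314 ≈ 60.633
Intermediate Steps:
y = 42427 (y = 853 - 3198*((-5 - 4) - 4) = 853 - 3198*(-9 - 4) = 853 - 3198*(-13) = 853 - 533*(-78) = 853 + 41574 = 42427)
(2629747 + 57150)/(Z(1887, -1237) + y) = (2629747 + 57150)/(1887 + 42427) = 2686897/44314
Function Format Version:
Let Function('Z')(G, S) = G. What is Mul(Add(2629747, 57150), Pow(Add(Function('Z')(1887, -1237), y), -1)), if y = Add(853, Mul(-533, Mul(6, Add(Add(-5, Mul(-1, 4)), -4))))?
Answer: Rational(2686897, 44314) ≈ 60.633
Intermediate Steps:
y = 42427 (y = Add(853, Mul(-533, Mul(6, Add(Add(-5, -4), -4)))) = Add(853, Mul(-533, Mul(6, Add(-9, -4)))) = Add(853, Mul(-533, Mul(6, -13))) = Add(853, Mul(-533, -78)) = Add(853, 41574) = 42427)
Mul(Add(2629747, 57150), Pow(Add(Function('Z')(1887, -1237), y), -1)) = Mul(Add(2629747, 57150), Pow(Add(1887, 42427), -1)) = Mul(2686897, Pow(44314, -1)) = Mul(2686897, Rational(1, 44314)) = Rational(2686897, 44314)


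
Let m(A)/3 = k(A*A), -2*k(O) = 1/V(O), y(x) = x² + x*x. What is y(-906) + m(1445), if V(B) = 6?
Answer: 6566687/4 ≈ 1.6417e+6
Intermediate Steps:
y(x) = 2*x² (y(x) = x² + x² = 2*x²)
k(O) = -1/12 (k(O) = -½/6 = -½*⅙ = -1/12)
m(A) = -¼ (m(A) = 3*(-1/12) = -¼)
y(-906) + m(1445) = 2*(-906)² - ¼ = 2*820836 - ¼ = 1641672 - ¼ = 6566687/4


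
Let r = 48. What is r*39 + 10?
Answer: 1882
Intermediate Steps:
r*39 + 10 = 48*39 + 10 = 1872 + 10 = 1882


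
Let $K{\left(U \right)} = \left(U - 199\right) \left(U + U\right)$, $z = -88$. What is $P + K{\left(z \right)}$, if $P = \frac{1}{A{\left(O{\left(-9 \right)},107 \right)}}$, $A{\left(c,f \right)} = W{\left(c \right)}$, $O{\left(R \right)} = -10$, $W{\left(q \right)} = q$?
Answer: $\frac{505119}{10} \approx 50512.0$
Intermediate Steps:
$A{\left(c,f \right)} = c$
$P = - \frac{1}{10}$ ($P = \frac{1}{-10} = - \frac{1}{10} \approx -0.1$)
$K{\left(U \right)} = 2 U \left(-199 + U\right)$ ($K{\left(U \right)} = \left(-199 + U\right) 2 U = 2 U \left(-199 + U\right)$)
$P + K{\left(z \right)} = - \frac{1}{10} + 2 \left(-88\right) \left(-199 - 88\right) = - \frac{1}{10} + 2 \left(-88\right) \left(-287\right) = - \frac{1}{10} + 50512 = \frac{505119}{10}$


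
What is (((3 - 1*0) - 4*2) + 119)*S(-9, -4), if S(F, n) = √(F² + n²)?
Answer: 114*√97 ≈ 1122.8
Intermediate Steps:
(((3 - 1*0) - 4*2) + 119)*S(-9, -4) = (((3 - 1*0) - 4*2) + 119)*√((-9)² + (-4)²) = (((3 + 0) - 8) + 119)*√(81 + 16) = ((3 - 8) + 119)*√97 = (-5 + 119)*√97 = 114*√97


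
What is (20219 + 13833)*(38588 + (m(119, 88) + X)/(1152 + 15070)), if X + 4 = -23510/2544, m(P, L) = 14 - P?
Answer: 6778386517778557/5158596 ≈ 1.3140e+9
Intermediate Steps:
X = -16843/1272 (X = -4 - 23510/2544 = -4 - 23510*1/2544 = -4 - 11755/1272 = -16843/1272 ≈ -13.241)
(20219 + 13833)*(38588 + (m(119, 88) + X)/(1152 + 15070)) = (20219 + 13833)*(38588 + ((14 - 1*119) - 16843/1272)/(1152 + 15070)) = 34052*(38588 + ((14 - 119) - 16843/1272)/16222) = 34052*(38588 + (-105 - 16843/1272)*(1/16222)) = 34052*(38588 - 150403/1272*1/16222) = 34052*(38588 - 150403/20634384) = 34052*(796239459389/20634384) = 6778386517778557/5158596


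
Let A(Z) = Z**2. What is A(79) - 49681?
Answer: -43440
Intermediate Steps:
A(79) - 49681 = 79**2 - 49681 = 6241 - 49681 = -43440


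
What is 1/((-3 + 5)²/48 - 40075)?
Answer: -12/480899 ≈ -2.4953e-5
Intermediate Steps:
1/((-3 + 5)²/48 - 40075) = 1/((1/48)*2² - 40075) = 1/((1/48)*4 - 40075) = 1/(1/12 - 40075) = 1/(-480899/12) = -12/480899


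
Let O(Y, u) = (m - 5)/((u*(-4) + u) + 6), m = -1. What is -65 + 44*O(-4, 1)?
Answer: -153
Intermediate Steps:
O(Y, u) = -6/(6 - 3*u) (O(Y, u) = (-1 - 5)/((u*(-4) + u) + 6) = -6/((-4*u + u) + 6) = -6/(-3*u + 6) = -6/(6 - 3*u))
-65 + 44*O(-4, 1) = -65 + 44*(2/(-2 + 1)) = -65 + 44*(2/(-1)) = -65 + 44*(2*(-1)) = -65 + 44*(-2) = -65 - 88 = -153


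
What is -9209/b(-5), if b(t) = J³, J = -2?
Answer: 9209/8 ≈ 1151.1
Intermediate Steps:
b(t) = -8 (b(t) = (-2)³ = -8)
-9209/b(-5) = -9209/(-8) = -9209*(-⅛) = 9209/8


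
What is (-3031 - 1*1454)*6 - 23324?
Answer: -50234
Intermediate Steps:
(-3031 - 1*1454)*6 - 23324 = (-3031 - 1454)*6 - 23324 = -4485*6 - 23324 = -26910 - 23324 = -50234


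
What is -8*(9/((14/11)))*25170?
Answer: -9967320/7 ≈ -1.4239e+6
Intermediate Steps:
-8*(9/((14/11)))*25170 = -8*(9/((14*(1/11))))*25170 = -8*(9/(14/11))*25170 = -8*(9*(11/14))*25170 = -8*(99/14)*25170 = -396*25170/7 = -1*9967320/7 = -9967320/7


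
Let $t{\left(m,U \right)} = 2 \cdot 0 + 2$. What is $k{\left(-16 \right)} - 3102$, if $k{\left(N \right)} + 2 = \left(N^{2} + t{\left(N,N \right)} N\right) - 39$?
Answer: $-2919$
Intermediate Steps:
$t{\left(m,U \right)} = 2$ ($t{\left(m,U \right)} = 0 + 2 = 2$)
$k{\left(N \right)} = -41 + N^{2} + 2 N$ ($k{\left(N \right)} = -2 - \left(39 - N^{2} - 2 N\right) = -2 + \left(-39 + N^{2} + 2 N\right) = -41 + N^{2} + 2 N$)
$k{\left(-16 \right)} - 3102 = \left(-41 + \left(-16\right)^{2} + 2 \left(-16\right)\right) - 3102 = \left(-41 + 256 - 32\right) - 3102 = 183 - 3102 = -2919$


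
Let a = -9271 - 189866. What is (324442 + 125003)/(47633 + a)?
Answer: -449445/151504 ≈ -2.9666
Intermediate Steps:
a = -199137
(324442 + 125003)/(47633 + a) = (324442 + 125003)/(47633 - 199137) = 449445/(-151504) = 449445*(-1/151504) = -449445/151504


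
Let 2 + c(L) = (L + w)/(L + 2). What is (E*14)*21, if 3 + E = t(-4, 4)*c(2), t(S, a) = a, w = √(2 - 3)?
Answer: -2646 + 294*I ≈ -2646.0 + 294.0*I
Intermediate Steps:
w = I (w = √(-1) = I ≈ 1.0*I)
c(L) = -2 + (I + L)/(2 + L) (c(L) = -2 + (L + I)/(L + 2) = -2 + (I + L)/(2 + L))
E = -9 + I (E = -3 + 4*((-4 + I - 1*2)/(2 + 2)) = -3 + 4*((-4 + I - 2)/4) = -3 + 4*((-6 + I)/4) = -3 + 4*(-3/2 + I/4) = -3 + (-6 + I) = -9 + I ≈ -9.0 + 1.0*I)
(E*14)*21 = ((-9 + I)*14)*21 = (-126 + 14*I)*21 = -2646 + 294*I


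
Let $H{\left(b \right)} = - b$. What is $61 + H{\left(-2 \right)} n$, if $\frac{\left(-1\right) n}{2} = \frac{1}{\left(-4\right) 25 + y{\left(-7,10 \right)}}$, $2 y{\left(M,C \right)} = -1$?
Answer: $\frac{12269}{201} \approx 61.04$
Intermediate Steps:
$y{\left(M,C \right)} = - \frac{1}{2}$ ($y{\left(M,C \right)} = \frac{1}{2} \left(-1\right) = - \frac{1}{2}$)
$n = \frac{4}{201}$ ($n = - \frac{2}{\left(-4\right) 25 - \frac{1}{2}} = - \frac{2}{-100 - \frac{1}{2}} = - \frac{2}{- \frac{201}{2}} = \left(-2\right) \left(- \frac{2}{201}\right) = \frac{4}{201} \approx 0.019901$)
$61 + H{\left(-2 \right)} n = 61 + \left(-1\right) \left(-2\right) \frac{4}{201} = 61 + 2 \cdot \frac{4}{201} = 61 + \frac{8}{201} = \frac{12269}{201}$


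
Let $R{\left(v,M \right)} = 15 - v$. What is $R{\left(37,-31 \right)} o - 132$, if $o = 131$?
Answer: $-3014$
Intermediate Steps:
$R{\left(37,-31 \right)} o - 132 = \left(15 - 37\right) 131 - 132 = \left(-22\right) 131 - 132 = -2882 - 132 = -3014$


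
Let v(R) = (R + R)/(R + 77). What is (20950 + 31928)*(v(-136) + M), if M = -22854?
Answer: -71285572092/59 ≈ -1.2082e+9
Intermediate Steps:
v(R) = 2*R/(77 + R) (v(R) = (2*R)/(77 + R) = 2*R/(77 + R))
(20950 + 31928)*(v(-136) + M) = (20950 + 31928)*(2*(-136)/(77 - 136) - 22854) = 52878*(2*(-136)/(-59) - 22854) = 52878*(2*(-136)*(-1/59) - 22854) = 52878*(272/59 - 22854) = 52878*(-1348114/59) = -71285572092/59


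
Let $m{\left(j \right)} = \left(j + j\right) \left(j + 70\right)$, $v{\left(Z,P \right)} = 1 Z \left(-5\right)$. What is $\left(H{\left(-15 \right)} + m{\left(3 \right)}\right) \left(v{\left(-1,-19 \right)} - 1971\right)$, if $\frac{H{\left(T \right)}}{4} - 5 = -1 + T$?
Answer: $-774604$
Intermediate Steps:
$v{\left(Z,P \right)} = - 5 Z$ ($v{\left(Z,P \right)} = Z \left(-5\right) = - 5 Z$)
$m{\left(j \right)} = 2 j \left(70 + j\right)$
$H{\left(T \right)} = 16 + 4 T$ ($H{\left(T \right)} = 20 + 4 \left(-1 + T\right) = 20 + \left(-4 + 4 T\right) = 16 + 4 T$)
$\left(H{\left(-15 \right)} + m{\left(3 \right)}\right) \left(v{\left(-1,-19 \right)} - 1971\right) = \left(\left(16 + 4 \left(-15\right)\right) + 2 \cdot 3 \left(70 + 3\right)\right) \left(\left(-5\right) \left(-1\right) - 1971\right) = \left(\left(16 - 60\right) + 2 \cdot 3 \cdot 73\right) \left(5 - 1971\right) = \left(-44 + 438\right) \left(-1966\right) = 394 \left(-1966\right) = -774604$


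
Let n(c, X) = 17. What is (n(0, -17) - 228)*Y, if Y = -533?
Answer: 112463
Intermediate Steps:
(n(0, -17) - 228)*Y = (17 - 228)*(-533) = -211*(-533) = 112463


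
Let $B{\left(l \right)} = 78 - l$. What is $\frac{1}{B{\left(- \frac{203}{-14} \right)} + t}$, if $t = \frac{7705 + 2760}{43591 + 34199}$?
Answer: $\frac{7779}{495013} \approx 0.015715$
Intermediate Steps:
$t = \frac{2093}{15558}$ ($t = \frac{10465}{77790} = 10465 \cdot \frac{1}{77790} = \frac{2093}{15558} \approx 0.13453$)
$\frac{1}{B{\left(- \frac{203}{-14} \right)} + t} = \frac{1}{\left(78 - - \frac{203}{-14}\right) + \frac{2093}{15558}} = \frac{1}{\left(78 - \left(-203\right) \left(- \frac{1}{14}\right)\right) + \frac{2093}{15558}} = \frac{1}{\left(78 - \frac{29}{2}\right) + \frac{2093}{15558}} = \frac{1}{\frac{127}{2} + \frac{2093}{15558}} = \frac{1}{\frac{495013}{7779}} = \frac{7779}{495013}$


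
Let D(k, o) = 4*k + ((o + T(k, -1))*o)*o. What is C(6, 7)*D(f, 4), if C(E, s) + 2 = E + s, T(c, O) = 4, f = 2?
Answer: 1496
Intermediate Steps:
C(E, s) = -2 + E + s (C(E, s) = -2 + (E + s) = -2 + E + s)
D(k, o) = 4*k + o²*(4 + o) (D(k, o) = 4*k + ((o + 4)*o)*o = 4*k + ((4 + o)*o)*o = 4*k + (o*(4 + o))*o = 4*k + o²*(4 + o))
C(6, 7)*D(f, 4) = (-2 + 6 + 7)*(4³ + 4*2 + 4*4²) = 11*(64 + 8 + 4*16) = 11*(64 + 8 + 64) = 11*136 = 1496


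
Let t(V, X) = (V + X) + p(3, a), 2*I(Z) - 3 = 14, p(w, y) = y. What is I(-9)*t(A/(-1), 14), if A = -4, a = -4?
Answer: 119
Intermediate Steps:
I(Z) = 17/2 (I(Z) = 3/2 + (½)*14 = 3/2 + 7 = 17/2)
t(V, X) = -4 + V + X (t(V, X) = (V + X) - 4 = -4 + V + X)
I(-9)*t(A/(-1), 14) = 17*(-4 - 4/(-1) + 14)/2 = 17*(-4 - 4*(-1) + 14)/2 = 17*(-4 + 4 + 14)/2 = (17/2)*14 = 119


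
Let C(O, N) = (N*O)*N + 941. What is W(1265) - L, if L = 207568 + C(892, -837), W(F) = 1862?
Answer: -625114195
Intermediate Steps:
C(O, N) = 941 + O*N² (C(O, N) = O*N² + 941 = 941 + O*N²)
L = 625116057 (L = 207568 + (941 + 892*(-837)²) = 207568 + (941 + 892*700569) = 207568 + (941 + 624907548) = 207568 + 624908489 = 625116057)
W(1265) - L = 1862 - 1*625116057 = 1862 - 625116057 = -625114195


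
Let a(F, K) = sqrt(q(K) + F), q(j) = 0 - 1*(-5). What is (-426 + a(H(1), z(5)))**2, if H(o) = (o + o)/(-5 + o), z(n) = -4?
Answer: 362961/2 - 1278*sqrt(2) ≈ 1.7967e+5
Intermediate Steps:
q(j) = 5 (q(j) = 0 + 5 = 5)
H(o) = 2*o/(-5 + o) (H(o) = (2*o)/(-5 + o) = 2*o/(-5 + o))
a(F, K) = sqrt(5 + F)
(-426 + a(H(1), z(5)))**2 = (-426 + sqrt(5 + 2*1/(-5 + 1)))**2 = (-426 + sqrt(5 + 2*1/(-4)))**2 = (-426 + sqrt(5 + 2*1*(-1/4)))**2 = (-426 + sqrt(5 - 1/2))**2 = (-426 + sqrt(9/2))**2 = (-426 + 3*sqrt(2)/2)**2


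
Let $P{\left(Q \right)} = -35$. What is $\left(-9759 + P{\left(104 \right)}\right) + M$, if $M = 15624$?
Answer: $5830$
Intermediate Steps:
$\left(-9759 + P{\left(104 \right)}\right) + M = \left(-9759 - 35\right) + 15624 = -9794 + 15624 = 5830$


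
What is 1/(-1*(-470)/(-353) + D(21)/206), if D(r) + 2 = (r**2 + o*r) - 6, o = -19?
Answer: -36359/42409 ≈ -0.85734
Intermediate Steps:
D(r) = -8 + r**2 - 19*r (D(r) = -2 + ((r**2 - 19*r) - 6) = -2 + (-6 + r**2 - 19*r) = -8 + r**2 - 19*r)
1/(-1*(-470)/(-353) + D(21)/206) = 1/(-1*(-470)/(-353) + (-8 + 21**2 - 19*21)/206) = 1/(470*(-1/353) + (-8 + 441 - 399)*(1/206)) = 1/(-470/353 + 34*(1/206)) = 1/(-470/353 + 17/103) = 1/(-42409/36359) = -36359/42409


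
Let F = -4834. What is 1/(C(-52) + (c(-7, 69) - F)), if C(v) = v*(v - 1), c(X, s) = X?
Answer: 1/7583 ≈ 0.00013187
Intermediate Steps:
C(v) = v*(-1 + v)
1/(C(-52) + (c(-7, 69) - F)) = 1/(-52*(-1 - 52) + (-7 - 1*(-4834))) = 1/(-52*(-53) + (-7 + 4834)) = 1/(2756 + 4827) = 1/7583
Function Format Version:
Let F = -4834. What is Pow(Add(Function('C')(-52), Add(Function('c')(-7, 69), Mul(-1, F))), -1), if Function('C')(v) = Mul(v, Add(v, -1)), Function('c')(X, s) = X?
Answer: Rational(1, 7583) ≈ 0.00013187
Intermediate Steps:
Function('C')(v) = Mul(v, Add(-1, v))
Pow(Add(Function('C')(-52), Add(Function('c')(-7, 69), Mul(-1, F))), -1) = Pow(Add(Mul(-52, Add(-1, -52)), Add(-7, Mul(-1, -4834))), -1) = Pow(Add(Mul(-52, -53), Add(-7, 4834)), -1) = Pow(Add(2756, 4827), -1) = Pow(7583, -1) = Rational(1, 7583)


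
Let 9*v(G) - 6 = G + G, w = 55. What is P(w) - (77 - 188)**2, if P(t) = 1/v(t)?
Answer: -1429227/116 ≈ -12321.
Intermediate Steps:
v(G) = 2/3 + 2*G/9 (v(G) = 2/3 + (G + G)/9 = 2/3 + (2*G)/9 = 2/3 + 2*G/9)
P(t) = 1/(2/3 + 2*t/9)
P(w) - (77 - 188)**2 = 9/(2*(3 + 55)) - (77 - 188)**2 = (9/2)/58 - 1*(-111)**2 = (9/2)*(1/58) - 1*12321 = 9/116 - 12321 = -1429227/116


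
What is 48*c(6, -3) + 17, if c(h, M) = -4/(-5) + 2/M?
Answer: 117/5 ≈ 23.400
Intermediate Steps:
c(h, M) = ⅘ + 2/M (c(h, M) = -4*(-⅕) + 2/M = ⅘ + 2/M)
48*c(6, -3) + 17 = 48*(⅘ + 2/(-3)) + 17 = 48*(⅘ + 2*(-⅓)) + 17 = 48*(⅘ - ⅔) + 17 = 48*(2/15) + 17 = 32/5 + 17 = 117/5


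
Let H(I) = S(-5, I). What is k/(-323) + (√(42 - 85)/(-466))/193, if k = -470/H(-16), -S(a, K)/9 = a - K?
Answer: -470/31977 - I*√43/89938 ≈ -0.014698 - 7.2911e-5*I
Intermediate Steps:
S(a, K) = -9*a + 9*K (S(a, K) = -9*(a - K) = -9*a + 9*K)
H(I) = 45 + 9*I (H(I) = -9*(-5) + 9*I = 45 + 9*I)
k = 470/99 (k = -470/(45 + 9*(-16)) = -470/(45 - 144) = -470/(-99) = -470*(-1/99) = 470/99 ≈ 4.7475)
k/(-323) + (√(42 - 85)/(-466))/193 = (470/99)/(-323) + (√(42 - 85)/(-466))/193 = (470/99)*(-1/323) + (√(-43)*(-1/466))*(1/193) = -470/31977 + ((I*√43)*(-1/466))*(1/193) = -470/31977 - I*√43/466*(1/193) = -470/31977 - I*√43/89938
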